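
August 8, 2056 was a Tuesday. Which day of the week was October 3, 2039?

Count forward from the earlier date (October 3, 2039) to the later (August 8, 2056):
From October 3, 2039 to October 3, 2055: 16 years, of which 4 contain a Feb 29 — 12×365 + 4×366 = 5844 days.
October 2055: 31 − 3 = 28 days remain.
Then 9 full months totalling 274 days.
August 1–8, 2056: 8 days.
Residual: 310 days.
Total: 6154 days.
6154 mod 7 = 1, so 1 day before Tuesday is Monday.

Monday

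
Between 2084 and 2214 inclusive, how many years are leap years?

31

Years divisible by 4: 2084, 2088, …, 2212 — 33 in all.
Of these, 2100, 2200 are divisible by 100 but not 400, so not leap.
Leap years: 33 − 2 = 31.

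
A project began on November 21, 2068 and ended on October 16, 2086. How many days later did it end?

6538

From November 21, 2068 to November 21, 2085: 17 years, of which 4 contain a Feb 29 — 13×365 + 4×366 = 6209 days.
November 2085: 30 − 21 = 9 days remain.
Then 10 full months totalling 304 days.
October 1–16, 2086: 16 days.
Residual: 329 days.
Total: 6538 days.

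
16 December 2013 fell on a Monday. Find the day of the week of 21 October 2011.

Count forward from the earlier date (October 21, 2011) to the later (December 16, 2013):
October 2011: 31 − 21 = 10 days remain.
Then 25 full months totalling 761 days.
December 1–16, 2013: 16 days.
Total: 10 + 761 + 16 = 787 days.
787 mod 7 = 3, so 3 days before Monday is Friday.

Friday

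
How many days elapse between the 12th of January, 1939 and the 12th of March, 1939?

January 1939: 31 − 12 = 19 days remain.
Then February 1939 (28): 28 days.
March 1–12, 1939: 12 days.
Total: 19 + 28 + 12 = 59 days.

59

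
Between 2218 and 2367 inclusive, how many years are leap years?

Years divisible by 4: 2220, 2224, …, 2364 — 37 in all.
Of these, 2300 is divisible by 100 but not 400, so not leap.
Leap years: 37 − 1 = 36.

36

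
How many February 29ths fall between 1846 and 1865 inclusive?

Years divisible by 4 in [1846, 1865]: 1848, 1852, 1856, 1860, 1864.
No century exceptions apply. Count: 5.

5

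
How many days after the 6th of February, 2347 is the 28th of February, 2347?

Within February 2347: 28 − 6 = 22 days.

22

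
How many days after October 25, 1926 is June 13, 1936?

From October 25, 1926 to October 25, 1935: 9 years, of which 2 contain a Feb 29 — 7×365 + 2×366 = 3287 days.
October 1935: 31 − 25 = 6 days remain.
Then November (30), December (31), January (31), February 1936 (29), March (31), April (30), May (31): 30 + 31 + 31 + 29 + 31 + 30 + 31 = 213 days.
June 1–13, 1936: 13 days.
Residual: 232 days.
Total: 3519 days.

3519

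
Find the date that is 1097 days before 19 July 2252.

18 July 2249

Count 1097 days before July 19, 2252:
July 18, 2249 → July 18, 2250: 365 days.
July 18, 2250 → July 18, 2251: 365 days.
July 18, 2251 → July 18, 2252: 366 days (2252 is a leap year).
Within July 2252: 19 − 18 = 1 day.
Total: 1097 days.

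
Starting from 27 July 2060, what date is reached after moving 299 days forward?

22 May 2061

Count 299 days after July 27, 2060:
July 2060: 31 − 27 = 4 days remain.
Then 9 full months totalling 273 days.
May 1–22, 2061: 22 days.
Residual: 299 days.
Total: 299 days.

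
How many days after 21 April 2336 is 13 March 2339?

1056

April 21, 2336 → April 21, 2337: 365 days.
April 21, 2337 → April 21, 2338: 365 days.
April 2338: 30 − 21 = 9 days remain.
Then 10 full months totalling 304 days.
March 1–13, 2339: 13 days.
Residual: 326 days.
Total: 1056 days.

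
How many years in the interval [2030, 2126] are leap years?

Years divisible by 4: 2032, 2036, …, 2124 — 24 in all.
Of these, 2100 is divisible by 100 but not 400, so not leap.
Leap years: 24 − 1 = 23.

23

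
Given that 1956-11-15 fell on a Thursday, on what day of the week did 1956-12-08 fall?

November 1956: 30 − 15 = 15 days remain.
December 1–8, 1956: 8 days.
Total: 15 + 8 = 23 days.
23 mod 7 = 2, so 2 days after Thursday is Saturday.

Saturday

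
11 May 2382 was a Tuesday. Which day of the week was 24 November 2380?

Count forward from the earlier date (November 24, 2380) to the later (May 11, 2382):
Day-of-year of November 24, 2380: 329.
Day-of-year of May 11, 2382: 131.
2380 has 366 days, so 366 − 329 = 37 days remain in 2380.
Full years: 2381: 365. Sum = 365.
Total: 37 + 365 + 131 = 533 days.
533 mod 7 = 1, so 1 day before Tuesday is Monday.

Monday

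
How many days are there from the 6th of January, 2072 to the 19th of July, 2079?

2751

From January 6, 2072 to January 6, 2079: 7 years, of which 2 contain a Feb 29 — 5×365 + 2×366 = 2557 days.
January 2079: 31 − 6 = 25 days remain.
Then February 2079 (28), March (31), April (30), May (31), June (30): 28 + 31 + 30 + 31 + 30 = 150 days.
July 1–19, 2079: 19 days.
Residual: 194 days.
Total: 2751 days.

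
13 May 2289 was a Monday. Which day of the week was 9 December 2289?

May 2289: 31 − 13 = 18 days remain.
Then June (30), July (31), August (31), September (30), October (31), November (30): 30 + 31 + 31 + 30 + 31 + 30 = 183 days.
December 1–9, 2289: 9 days.
Total: 18 + 183 + 9 = 210 days.
210 is a multiple of 7, so 9 December 2289 falls on the same weekday: Monday.

Monday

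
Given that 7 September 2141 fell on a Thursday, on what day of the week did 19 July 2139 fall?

Count forward from the earlier date (July 19, 2139) to the later (September 7, 2141):
Day-of-year of July 19, 2139: 200.
Day-of-year of September 7, 2141: 250.
2139 has 365 days, so 365 − 200 = 165 days remain in 2139.
Full years: 2140: 366. Sum = 366.
Total: 165 + 366 + 250 = 781 days.
781 mod 7 = 4, so 4 days before Thursday is Sunday.

Sunday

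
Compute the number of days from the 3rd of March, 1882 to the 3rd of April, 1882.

March 1882: 31 − 3 = 28 days remain.
April 1–3, 1882: 3 days.
Total: 28 + 3 = 31 days.

31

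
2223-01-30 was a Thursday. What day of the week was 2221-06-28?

Count forward from the earlier date (June 28, 2221) to the later (January 30, 2223):
Day-of-year of June 28, 2221: 179.
Day-of-year of January 30, 2223: 30.
2221 has 365 days, so 365 − 179 = 186 days remain in 2221.
Full years: 2222: 365. Sum = 365.
Total: 186 + 365 + 30 = 581 days.
581 is a multiple of 7, so 2221-06-28 falls on the same weekday: Thursday.

Thursday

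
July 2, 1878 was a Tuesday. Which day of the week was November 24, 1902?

Monday

Day-of-year of July 2, 1878: 183.
Day-of-year of November 24, 1902: 328.
1878 has 365 days, so 365 − 183 = 182 days remain in 1878.
Full years 1879–1901: 18 common + 5 leap = 18×365 + 5×366 = 8400 days.
Total: 182 + 8400 + 328 = 8910 days.
8910 mod 7 = 6, so 6 days after Tuesday is Monday.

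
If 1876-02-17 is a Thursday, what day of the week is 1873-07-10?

Count forward from the earlier date (July 10, 1873) to the later (February 17, 1876):
July 10, 1873 → July 10, 1874: 365 days.
July 10, 1874 → July 10, 1875: 365 days.
July 1875: 31 − 10 = 21 days remain.
Then August (31), September (30), October (31), November (30), December (31), January (31): 31 + 30 + 31 + 30 + 31 + 31 = 184 days.
February 1–17, 1876: 17 days (1876 is a leap year).
Residual: 222 days.
Total: 952 days.
952 is a multiple of 7, so 1873-07-10 falls on the same weekday: Thursday.

Thursday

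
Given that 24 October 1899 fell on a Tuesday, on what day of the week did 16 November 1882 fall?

Count forward from the earlier date (November 16, 1882) to the later (October 24, 1899):
From November 16, 1882 to November 16, 1898: 16 years, of which 4 contain a Feb 29 — 12×365 + 4×366 = 5844 days.
November 1898: 30 − 16 = 14 days remain.
Then 10 full months totalling 304 days.
October 1–24, 1899: 24 days.
Residual: 342 days.
Total: 6186 days.
6186 mod 7 = 5, so 5 days before Tuesday is Thursday.

Thursday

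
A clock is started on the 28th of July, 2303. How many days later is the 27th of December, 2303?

152

July 2303: 31 − 28 = 3 days remain.
Then August (31), September (30), October (31), November (30): 31 + 30 + 31 + 30 = 122 days.
December 1–27, 2303: 27 days.
Total: 3 + 122 + 27 = 152 days.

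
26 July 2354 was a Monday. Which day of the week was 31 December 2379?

Monday

Day-of-year of July 26, 2354: 207.
Day-of-year of December 31, 2379: 365.
2354 has 365 days, so 365 − 207 = 158 days remain in 2354.
Full years 2355–2378: 18 common + 6 leap = 18×365 + 6×366 = 8766 days.
Total: 158 + 8766 + 365 = 9289 days.
9289 is a multiple of 7, so 31 December 2379 falls on the same weekday: Monday.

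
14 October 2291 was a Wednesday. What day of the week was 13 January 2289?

Sunday

Count forward from the earlier date (January 13, 2289) to the later (October 14, 2291):
Day-of-year of January 13, 2289: 13.
Day-of-year of October 14, 2291: 287.
2289 has 365 days, so 365 − 13 = 352 days remain in 2289.
Full years: 2290: 365. Sum = 365.
Total: 352 + 365 + 287 = 1004 days.
1004 mod 7 = 3, so 3 days before Wednesday is Sunday.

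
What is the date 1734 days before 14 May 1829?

14 August 1824

Count 1734 days before May 14, 1829:
Day-of-year of August 14, 1824: 227.
Day-of-year of May 14, 1829: 134.
1824 has 366 days, so 366 − 227 = 139 days remain in 1824.
Full years: 1825: 365; 1826: 365; 1827: 365; 1828: 366. Sum = 1461.
Total: 139 + 1461 + 134 = 1734 days.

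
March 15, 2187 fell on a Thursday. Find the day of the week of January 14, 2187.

Count forward from the earlier date (January 14, 2187) to the later (March 15, 2187):
January 2187: 31 − 14 = 17 days remain.
Then February 2187 (28): 28 days.
March 1–15, 2187: 15 days.
Total: 17 + 28 + 15 = 60 days.
60 mod 7 = 4, so 4 days before Thursday is Sunday.

Sunday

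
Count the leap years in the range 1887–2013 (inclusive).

31

Years divisible by 4: 1888, 1892, …, 2012 — 32 in all.
Of these, 1900 is divisible by 100 but not 400, so not leap.
2000 is divisible by 400, so still leap.
Leap years: 32 − 1 = 31.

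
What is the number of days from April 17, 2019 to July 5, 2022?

April 17, 2019 → April 17, 2020: 366 days (2020 is a leap year).
April 17, 2020 → April 17, 2021: 365 days.
April 17, 2021 → April 17, 2022: 365 days.
April 2022: 30 − 17 = 13 days remain.
Then May (31), June (30): 31 + 30 = 61 days.
July 1–5, 2022: 5 days.
Residual: 79 days.
Total: 1175 days.

1175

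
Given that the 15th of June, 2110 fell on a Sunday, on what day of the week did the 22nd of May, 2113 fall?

Day-of-year of June 15, 2110: 166.
Day-of-year of May 22, 2113: 142.
2110 has 365 days, so 365 − 166 = 199 days remain in 2110.
Full years: 2111: 365; 2112: 366. Sum = 731.
Total: 199 + 731 + 142 = 1072 days.
1072 mod 7 = 1, so 1 day after Sunday is Monday.

Monday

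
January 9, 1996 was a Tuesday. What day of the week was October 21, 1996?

January 1996: 31 − 9 = 22 days remain.
Then February 1996 (29), March (31), April (30), May (31), June (30), July (31), August (31), September (30): 29 + 31 + 30 + 31 + 30 + 31 + 31 + 30 = 243 days.
October 1–21, 1996: 21 days.
Total: 22 + 243 + 21 = 286 days.
286 mod 7 = 6, so 6 days after Tuesday is Monday.

Monday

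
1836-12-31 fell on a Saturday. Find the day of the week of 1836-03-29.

Count forward from the earlier date (March 29, 1836) to the later (December 31, 1836):
March 1836: 31 − 29 = 2 days remain.
Then April (30), May (31), June (30), July (31), August (31), September (30), October (31), November (30): 30 + 31 + 30 + 31 + 31 + 30 + 31 + 30 = 244 days.
December 1–31, 1836: 31 days.
Total: 2 + 244 + 31 = 277 days.
277 mod 7 = 4, so 4 days before Saturday is Tuesday.

Tuesday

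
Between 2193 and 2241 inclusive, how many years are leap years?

11

Years divisible by 4 in [2193, 2241]: 2196, 2200, 2204, 2208, 2212, 2216, 2220, 2224, 2228, 2232, 2236, 2240.
Of these, 2200 is divisible by 100 but not 400, so not leap.
Leap years: 12 − 1 = 11.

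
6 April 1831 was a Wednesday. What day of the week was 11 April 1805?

Thursday

Count forward from the earlier date (April 11, 1805) to the later (April 6, 1831):
From April 11, 1805 to April 11, 1830: 25 years, of which 6 contain a Feb 29 — 19×365 + 6×366 = 9131 days.
April 1830: 30 − 11 = 19 days remain.
Then 11 full months totalling 335 days.
April 1–6, 1831: 6 days.
Residual: 360 days.
Total: 9491 days.
9491 mod 7 = 6, so 6 days before Wednesday is Thursday.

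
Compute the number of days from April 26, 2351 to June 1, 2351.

April 2351: 30 − 26 = 4 days remain.
Then May (31): 31 days.
June 1, 2351: 1 day.
Total: 4 + 31 + 1 = 36 days.

36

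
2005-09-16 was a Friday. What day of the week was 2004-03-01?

Count forward from the earlier date (March 1, 2004) to the later (September 16, 2005):
Day-of-year of March 1, 2004: 61.
Day-of-year of September 16, 2005: 259.
2004 has 366 days, so 366 − 61 = 305 days remain in 2004.
Total: 305 + 259 = 564 days.
564 mod 7 = 4, so 4 days before Friday is Monday.

Monday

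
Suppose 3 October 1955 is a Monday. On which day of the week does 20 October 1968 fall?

Sunday

Day-of-year of October 3, 1955: 276.
Day-of-year of October 20, 1968: 294.
1955 has 365 days, so 365 − 276 = 89 days remain in 1955.
Full years 1956–1967: 9 common + 3 leap = 9×365 + 3×366 = 4383 days.
Total: 89 + 4383 + 294 = 4766 days.
4766 mod 7 = 6, so 6 days after Monday is Sunday.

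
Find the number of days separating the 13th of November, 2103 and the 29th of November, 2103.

16

Within November 2103: 29 − 13 = 16 days.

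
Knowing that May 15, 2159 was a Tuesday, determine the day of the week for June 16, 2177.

Monday

From May 15, 2159 to May 15, 2177: 18 years, of which 5 contain a Feb 29 — 13×365 + 5×366 = 6575 days.
May 2177: 31 − 15 = 16 days remain.
June 1–16, 2177: 16 days.
Residual: 32 days.
Total: 6607 days.
6607 mod 7 = 6, so 6 days after Tuesday is Monday.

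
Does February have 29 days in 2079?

No

2079 is not a leap year.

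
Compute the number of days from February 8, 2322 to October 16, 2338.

6094

From February 8, 2322 to February 8, 2338: 16 years, of which 4 contain a Feb 29 — 12×365 + 4×366 = 5844 days.
February 2338: 28 − 8 = 20 days remain (2338 is not a leap year, so February has 28 days).
Then March (31), April (30), May (31), June (30), July (31), August (31), September (30): 31 + 30 + 31 + 30 + 31 + 31 + 30 = 214 days.
October 1–16, 2338: 16 days.
Residual: 250 days.
Total: 6094 days.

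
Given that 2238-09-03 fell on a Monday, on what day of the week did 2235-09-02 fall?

Wednesday

Count forward from the earlier date (September 2, 2235) to the later (September 3, 2238):
September 2, 2235 → September 2, 2236: 366 days (2236 is a leap year).
September 2, 2236 → September 2, 2237: 365 days.
September 2, 2237 → September 2, 2238: 365 days.
Within September 2238: 3 − 2 = 1 day.
Total: 1097 days.
1097 mod 7 = 5, so 5 days before Monday is Wednesday.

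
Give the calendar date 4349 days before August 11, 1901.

September 13, 1889

Count 4349 days before August 11, 1901:
Day-of-year of September 13, 1889: 256.
Day-of-year of August 11, 1901: 223.
1889 has 365 days, so 365 − 256 = 109 days remain in 1889.
Full years 1890–1900: 9 common + 2 leap = 9×365 + 2×366 = 4017 days.
Total: 109 + 4017 + 223 = 4349 days.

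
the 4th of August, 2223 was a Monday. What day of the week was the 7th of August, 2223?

Thursday

Within August 2223: 7 − 4 = 3 days.
3 mod 7 = 3, so 3 days after Monday is Thursday.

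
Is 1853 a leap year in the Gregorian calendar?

1853 is not a leap year.

No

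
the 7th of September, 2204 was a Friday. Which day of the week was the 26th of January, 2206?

Sunday

Day-of-year of September 7, 2204: 251.
Day-of-year of January 26, 2206: 26.
2204 has 366 days, so 366 − 251 = 115 days remain in 2204.
Full years: 2205: 365. Sum = 365.
Total: 115 + 365 + 26 = 506 days.
506 mod 7 = 2, so 2 days after Friday is Sunday.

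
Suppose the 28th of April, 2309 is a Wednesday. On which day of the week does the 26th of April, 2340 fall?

Friday

Day-of-year of April 28, 2309: 118.
Day-of-year of April 26, 2340: 117.
2309 has 365 days, so 365 − 118 = 247 days remain in 2309.
Full years 2310–2339: 23 common + 7 leap = 23×365 + 7×366 = 10957 days.
Total: 247 + 10957 + 117 = 11321 days.
11321 mod 7 = 2, so 2 days after Wednesday is Friday.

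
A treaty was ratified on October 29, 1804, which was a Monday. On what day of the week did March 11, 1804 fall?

Count forward from the earlier date (March 11, 1804) to the later (October 29, 1804):
March 1804: 31 − 11 = 20 days remain.
Then April (30), May (31), June (30), July (31), August (31), September (30): 30 + 31 + 30 + 31 + 31 + 30 = 183 days.
October 1–29, 1804: 29 days.
Total: 20 + 183 + 29 = 232 days.
232 mod 7 = 1, so 1 day before Monday is Sunday.

Sunday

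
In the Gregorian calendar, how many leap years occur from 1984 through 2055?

Years divisible by 4: 1984, 1988, …, 2052 — 18 in all.
2000 is divisible by 400, so still leap.
No century exceptions apply. Count: 18.

18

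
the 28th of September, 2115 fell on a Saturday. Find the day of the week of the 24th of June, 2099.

Wednesday

Count forward from the earlier date (June 24, 2099) to the later (September 28, 2115):
Day-of-year of June 24, 2099: 175.
Day-of-year of September 28, 2115: 271.
2099 has 365 days, so 365 − 175 = 190 days remain in 2099.
Full years 2100–2114: 12 common + 3 leap = 12×365 + 3×366 = 5478 days.
Total: 190 + 5478 + 271 = 5939 days.
5939 mod 7 = 3, so 3 days before Saturday is Wednesday.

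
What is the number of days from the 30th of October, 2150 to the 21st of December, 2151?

417

October 30, 2150 → October 30, 2151: 365 days.
October 2151: 31 − 30 = 1 day remains.
Then November (30): 30 days.
December 1–21, 2151: 21 days.
Residual: 52 days.
Total: 417 days.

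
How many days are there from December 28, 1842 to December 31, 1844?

734

December 28, 1842 → December 28, 1843: 365 days.
December 28, 1843 → December 28, 1844: 366 days (1844 is a leap year).
Within December 1844: 31 − 28 = 3 days.
Total: 734 days.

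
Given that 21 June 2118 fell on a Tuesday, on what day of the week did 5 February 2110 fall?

Wednesday

Count forward from the earlier date (February 5, 2110) to the later (June 21, 2118):
Day-of-year of February 5, 2110: 36.
Day-of-year of June 21, 2118: 172.
2110 has 365 days, so 365 − 36 = 329 days remain in 2110.
Full years 2111–2117: 5 common + 2 leap = 5×365 + 2×366 = 2557 days.
Total: 329 + 2557 + 172 = 3058 days.
3058 mod 7 = 6, so 6 days before Tuesday is Wednesday.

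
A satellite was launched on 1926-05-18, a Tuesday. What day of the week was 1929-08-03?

Saturday

May 18, 1926 → May 18, 1927: 365 days.
May 18, 1927 → May 18, 1928: 366 days (1928 is a leap year).
May 18, 1928 → May 18, 1929: 365 days.
May 1929: 31 − 18 = 13 days remain.
Then June (30), July (31): 30 + 31 = 61 days.
August 1–3, 1929: 3 days.
Residual: 77 days.
Total: 1173 days.
1173 mod 7 = 4, so 4 days after Tuesday is Saturday.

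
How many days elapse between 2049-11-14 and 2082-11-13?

Day-of-year of November 14, 2049: 318.
Day-of-year of November 13, 2082: 317.
2049 has 365 days, so 365 − 318 = 47 days remain in 2049.
Full years 2050–2081: 24 common + 8 leap = 24×365 + 8×366 = 11688 days.
Total: 47 + 11688 + 317 = 12052 days.

12052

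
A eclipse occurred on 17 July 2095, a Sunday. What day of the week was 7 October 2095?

Friday

July 2095: 31 − 17 = 14 days remain.
Then August (31), September (30): 31 + 30 = 61 days.
October 1–7, 2095: 7 days.
Total: 14 + 61 + 7 = 82 days.
82 mod 7 = 5, so 5 days after Sunday is Friday.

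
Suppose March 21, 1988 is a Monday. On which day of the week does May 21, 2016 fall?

From March 21, 1988 to March 21, 2016: 28 years, of which 7 contain a Feb 29 — 21×365 + 7×366 = 10227 days.
(2000 is a leap year (divisible by 400).)
March 2016: 31 − 21 = 10 days remain.
Then April (30): 30 days.
May 1–21, 2016: 21 days.
Residual: 61 days.
Total: 10288 days.
10288 mod 7 = 5, so 5 days after Monday is Saturday.

Saturday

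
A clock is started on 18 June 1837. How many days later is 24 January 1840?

950

Day-of-year of June 18, 1837: 169.
Day-of-year of January 24, 1840: 24.
1837 has 365 days, so 365 − 169 = 196 days remain in 1837.
Full years: 1838: 365; 1839: 365. Sum = 730.
Total: 196 + 730 + 24 = 950 days.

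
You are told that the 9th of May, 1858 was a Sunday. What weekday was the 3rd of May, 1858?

Monday

Count forward from the earlier date (May 3, 1858) to the later (May 9, 1858):
Within May 1858: 9 − 3 = 6 days.
6 mod 7 = 6, so 6 days before Sunday is Monday.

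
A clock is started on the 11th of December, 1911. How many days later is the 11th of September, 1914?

1005

Day-of-year of December 11, 1911: 345.
Day-of-year of September 11, 1914: 254.
1911 has 365 days, so 365 − 345 = 20 days remain in 1911.
Full years: 1912: 366; 1913: 365. Sum = 731.
Total: 20 + 731 + 254 = 1005 days.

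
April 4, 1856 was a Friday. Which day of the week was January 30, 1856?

Wednesday

Count forward from the earlier date (January 30, 1856) to the later (April 4, 1856):
January 1856: 31 − 30 = 1 day remains.
Then February 1856 (29), March (31): 29 + 31 = 60 days.
April 1–4, 1856: 4 days.
Total: 1 + 60 + 4 = 65 days.
65 mod 7 = 2, so 2 days before Friday is Wednesday.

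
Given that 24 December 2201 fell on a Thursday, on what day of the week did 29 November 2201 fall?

Sunday

Count forward from the earlier date (November 29, 2201) to the later (December 24, 2201):
November 2201: 30 − 29 = 1 day remains.
December 1–24, 2201: 24 days.
Total: 1 + 24 = 25 days.
25 mod 7 = 4, so 4 days before Thursday is Sunday.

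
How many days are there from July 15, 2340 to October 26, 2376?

13252

Day-of-year of July 15, 2340: 197.
Day-of-year of October 26, 2376: 300.
2340 has 366 days, so 366 − 197 = 169 days remain in 2340.
Full years 2341–2375: 27 common + 8 leap = 27×365 + 8×366 = 12783 days.
Total: 169 + 12783 + 300 = 13252 days.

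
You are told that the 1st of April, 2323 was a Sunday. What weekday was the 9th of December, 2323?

Sunday

April 2323: 30 − 1 = 29 days remain.
Then May (31), June (30), July (31), August (31), September (30), October (31), November (30): 31 + 30 + 31 + 31 + 30 + 31 + 30 = 214 days.
December 1–9, 2323: 9 days.
Total: 29 + 214 + 9 = 252 days.
252 is a multiple of 7, so the 9th of December, 2323 falls on the same weekday: Sunday.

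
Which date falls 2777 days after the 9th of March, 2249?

the 15th of October, 2256

Count 2777 days after March 9, 2249:
Day-of-year of March 9, 2249: 68.
Day-of-year of October 15, 2256: 289.
2249 has 365 days, so 365 − 68 = 297 days remain in 2249.
Full years: 2250: 365; 2251: 365; 2252: 366; 2253: 365; 2254: 365; 2255: 365. Sum = 2191.
Total: 297 + 2191 + 289 = 2777 days.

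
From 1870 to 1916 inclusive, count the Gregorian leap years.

11

Years divisible by 4 in [1870, 1916]: 1872, 1876, 1880, 1884, 1888, 1892, 1896, 1900, 1904, 1908, 1912, 1916.
Of these, 1900 is divisible by 100 but not 400, so not leap.
Leap years: 12 − 1 = 11.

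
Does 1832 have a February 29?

Yes

1832 is a leap year.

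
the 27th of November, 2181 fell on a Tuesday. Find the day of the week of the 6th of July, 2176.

Saturday

Count forward from the earlier date (July 6, 2176) to the later (November 27, 2181):
Day-of-year of July 6, 2176: 188.
Day-of-year of November 27, 2181: 331.
2176 has 366 days, so 366 − 188 = 178 days remain in 2176.
Full years: 2177: 365; 2178: 365; 2179: 365; 2180: 366. Sum = 1461.
Total: 178 + 1461 + 331 = 1970 days.
1970 mod 7 = 3, so 3 days before Tuesday is Saturday.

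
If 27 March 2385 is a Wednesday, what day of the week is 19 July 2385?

March 2385: 31 − 27 = 4 days remain.
Then April (30), May (31), June (30): 30 + 31 + 30 = 91 days.
July 1–19, 2385: 19 days.
Total: 4 + 91 + 19 = 114 days.
114 mod 7 = 2, so 2 days after Wednesday is Friday.

Friday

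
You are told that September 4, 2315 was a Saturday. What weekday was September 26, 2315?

Within September 2315: 26 − 4 = 22 days.
22 mod 7 = 1, so 1 day after Saturday is Sunday.

Sunday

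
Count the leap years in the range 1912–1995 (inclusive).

21

Years divisible by 4: 1912, 1916, …, 1992 — 21 in all.
No century exceptions apply. Count: 21.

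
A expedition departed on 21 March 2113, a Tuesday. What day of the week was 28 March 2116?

Day-of-year of March 21, 2113: 80.
Day-of-year of March 28, 2116: 88.
2113 has 365 days, so 365 − 80 = 285 days remain in 2113.
Full years: 2114: 365; 2115: 365. Sum = 730.
Total: 285 + 730 + 88 = 1103 days.
1103 mod 7 = 4, so 4 days after Tuesday is Saturday.

Saturday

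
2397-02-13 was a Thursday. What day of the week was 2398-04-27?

Monday

February 13, 2397 → February 13, 2398: 365 days.
February 2398: 28 − 13 = 15 days remain (2398 is not a leap year, so February has 28 days).
Then March (31): 31 days.
April 1–27, 2398: 27 days.
Residual: 73 days.
Total: 438 days.
438 mod 7 = 4, so 4 days after Thursday is Monday.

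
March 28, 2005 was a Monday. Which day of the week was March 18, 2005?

Count forward from the earlier date (March 18, 2005) to the later (March 28, 2005):
Within March 2005: 28 − 18 = 10 days.
10 mod 7 = 3, so 3 days before Monday is Friday.

Friday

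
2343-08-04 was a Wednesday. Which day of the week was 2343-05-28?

Friday

Count forward from the earlier date (May 28, 2343) to the later (August 4, 2343):
May 2343: 31 − 28 = 3 days remain.
Then June (30), July (31): 30 + 31 = 61 days.
August 1–4, 2343: 4 days.
Total: 3 + 61 + 4 = 68 days.
68 mod 7 = 5, so 5 days before Wednesday is Friday.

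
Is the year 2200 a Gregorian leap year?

No

2200 is not a leap year (divisible by 100 but not 400).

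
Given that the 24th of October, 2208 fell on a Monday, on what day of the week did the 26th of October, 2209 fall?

Day-of-year of October 24, 2208: 298.
Day-of-year of October 26, 2209: 299.
2208 has 366 days, so 366 − 298 = 68 days remain in 2208.
Total: 68 + 299 = 367 days.
367 mod 7 = 3, so 3 days after Monday is Thursday.

Thursday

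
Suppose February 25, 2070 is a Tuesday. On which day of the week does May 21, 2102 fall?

From February 25, 2070 to February 25, 2102: 32 years, of which 7 contain a Feb 29 — 25×365 + 7×366 = 11687 days.
(2100 is not a leap year (divisible by 100 but not 400).)
February 2102: 28 − 25 = 3 days remain (2102 is not a leap year, so February has 28 days).
Then March (31), April (30): 31 + 30 = 61 days.
May 1–21, 2102: 21 days.
Residual: 85 days.
Total: 11772 days.
11772 mod 7 = 5, so 5 days after Tuesday is Sunday.

Sunday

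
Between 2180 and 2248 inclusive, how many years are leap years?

17

Years divisible by 4: 2180, 2184, …, 2248 — 18 in all.
Of these, 2200 is divisible by 100 but not 400, so not leap.
Leap years: 18 − 1 = 17.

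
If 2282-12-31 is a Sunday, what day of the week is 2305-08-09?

Wednesday

Day-of-year of December 31, 2282: 365.
Day-of-year of August 9, 2305: 221.
2282 has 365 days, so 365 − 365 = 0 days remain in 2282.
Full years 2283–2304: 17 common + 5 leap = 17×365 + 5×366 = 8035 days.
Total: 0 + 8035 + 221 = 8256 days.
8256 mod 7 = 3, so 3 days after Sunday is Wednesday.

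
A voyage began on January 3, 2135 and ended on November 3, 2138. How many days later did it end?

1400

January 3, 2135 → January 3, 2136: 365 days.
January 3, 2136 → January 3, 2137: 366 days (2136 is a leap year).
January 3, 2137 → January 3, 2138: 365 days.
January 2138: 31 − 3 = 28 days remain.
Then 9 full months totalling 273 days.
November 1–3, 2138: 3 days.
Residual: 304 days.
Total: 1400 days.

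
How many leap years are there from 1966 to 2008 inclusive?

11

Years divisible by 4 in [1966, 2008]: 1968, 1972, 1976, 1980, 1984, 1988, 1992, 1996, 2000, 2004, 2008.
2000 is divisible by 400, so still leap.
No century exceptions apply. Count: 11.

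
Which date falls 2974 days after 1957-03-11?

1965-05-02

Count 2974 days after March 11, 1957:
Day-of-year of March 11, 1957: 70.
Day-of-year of May 2, 1965: 122.
1957 has 365 days, so 365 − 70 = 295 days remain in 1957.
Full years 1958–1964: 5 common + 2 leap = 5×365 + 2×366 = 2557 days.
Total: 295 + 2557 + 122 = 2974 days.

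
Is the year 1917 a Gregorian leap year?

1917 is not a leap year.

No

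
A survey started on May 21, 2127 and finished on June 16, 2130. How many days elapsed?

1122

May 21, 2127 → May 21, 2128: 366 days (2128 is a leap year).
May 21, 2128 → May 21, 2129: 365 days.
May 21, 2129 → May 21, 2130: 365 days.
May 2130: 31 − 21 = 10 days remain.
June 1–16, 2130: 16 days.
Residual: 26 days.
Total: 1122 days.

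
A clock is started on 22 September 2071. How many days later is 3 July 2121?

18181

From September 22, 2071 to September 22, 2120: 49 years, of which 12 contain a Feb 29 — 37×365 + 12×366 = 17897 days.
(2100 is not a leap year (divisible by 100 but not 400).)
September 2120: 30 − 22 = 8 days remain.
Then 9 full months totalling 273 days.
July 1–3, 2121: 3 days.
Residual: 284 days.
Total: 18181 days.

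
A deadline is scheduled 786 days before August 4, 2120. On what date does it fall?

June 10, 2118

Count 786 days before August 4, 2120:
Day-of-year of June 10, 2118: 161.
Day-of-year of August 4, 2120: 217.
2118 has 365 days, so 365 − 161 = 204 days remain in 2118.
Full years: 2119: 365. Sum = 365.
Total: 204 + 365 + 217 = 786 days.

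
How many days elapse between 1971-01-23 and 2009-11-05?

From January 23, 1971 to January 23, 2009: 38 years, of which 10 contain a Feb 29 — 28×365 + 10×366 = 13880 days.
(2000 is a leap year (divisible by 400).)
January 2009: 31 − 23 = 8 days remain.
Then 9 full months totalling 273 days.
November 1–5, 2009: 5 days.
Residual: 286 days.
Total: 14166 days.

14166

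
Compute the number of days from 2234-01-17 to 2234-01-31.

Within January 2234: 31 − 17 = 14 days.

14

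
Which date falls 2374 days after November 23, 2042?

May 24, 2049

Count 2374 days after November 23, 2042:
November 23, 2042 → November 23, 2043: 365 days.
November 23, 2043 → November 23, 2044: 366 days (2044 is a leap year).
November 23, 2044 → November 23, 2045: 365 days.
November 23, 2045 → November 23, 2046: 365 days.
November 23, 2046 → November 23, 2047: 365 days.
November 23, 2047 → November 23, 2048: 366 days (2048 is a leap year).
November 2048: 30 − 23 = 7 days remain.
Then December (31), January (31), February 2049 (28), March (31), April (30): 31 + 31 + 28 + 31 + 30 = 151 days.
May 1–24, 2049: 24 days.
Residual: 182 days.
Total: 2374 days.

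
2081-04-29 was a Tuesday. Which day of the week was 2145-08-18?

From April 29, 2081 to April 29, 2145: 64 years, of which 15 contain a Feb 29 — 49×365 + 15×366 = 23375 days.
(2100 is not a leap year (divisible by 100 but not 400).)
April 2145: 30 − 29 = 1 day remains.
Then May (31), June (30), July (31): 31 + 30 + 31 = 92 days.
August 1–18, 2145: 18 days.
Residual: 111 days.
Total: 23486 days.
23486 mod 7 = 1, so 1 day after Tuesday is Wednesday.

Wednesday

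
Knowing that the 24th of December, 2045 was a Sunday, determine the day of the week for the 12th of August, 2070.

Tuesday

Day-of-year of December 24, 2045: 358.
Day-of-year of August 12, 2070: 224.
2045 has 365 days, so 365 − 358 = 7 days remain in 2045.
Full years 2046–2069: 18 common + 6 leap = 18×365 + 6×366 = 8766 days.
Total: 7 + 8766 + 224 = 8997 days.
8997 mod 7 = 2, so 2 days after Sunday is Tuesday.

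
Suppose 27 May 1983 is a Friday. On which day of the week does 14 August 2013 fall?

Wednesday

From May 27, 1983 to May 27, 2013: 30 years, of which 8 contain a Feb 29 — 22×365 + 8×366 = 10958 days.
(2000 is a leap year (divisible by 400).)
May 2013: 31 − 27 = 4 days remain.
Then June (30), July (31): 30 + 31 = 61 days.
August 1–14, 2013: 14 days.
Residual: 79 days.
Total: 11037 days.
11037 mod 7 = 5, so 5 days after Friday is Wednesday.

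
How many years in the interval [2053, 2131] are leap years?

18

Years divisible by 4: 2056, 2060, …, 2128 — 19 in all.
Of these, 2100 is divisible by 100 but not 400, so not leap.
Leap years: 19 − 1 = 18.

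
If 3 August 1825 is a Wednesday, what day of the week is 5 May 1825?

Count forward from the earlier date (May 5, 1825) to the later (August 3, 1825):
May 1825: 31 − 5 = 26 days remain.
Then June (30), July (31): 30 + 31 = 61 days.
August 1–3, 1825: 3 days.
Total: 26 + 61 + 3 = 90 days.
90 mod 7 = 6, so 6 days before Wednesday is Thursday.

Thursday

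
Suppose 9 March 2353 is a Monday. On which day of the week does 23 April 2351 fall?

Count forward from the earlier date (April 23, 2351) to the later (March 9, 2353):
April 2351: 30 − 23 = 7 days remain.
Then 22 full months totalling 670 days.
March 1–9, 2353: 9 days.
Total: 7 + 670 + 9 = 686 days.
686 is a multiple of 7, so 23 April 2351 falls on the same weekday: Monday.

Monday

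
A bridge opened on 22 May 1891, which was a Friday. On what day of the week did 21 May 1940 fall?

Tuesday

From May 22, 1891 to May 22, 1939: 48 years, of which 11 contain a Feb 29 — 37×365 + 11×366 = 17531 days.
(1900 is not a leap year (divisible by 100 but not 400).)
May 1939: 31 − 22 = 9 days remain.
Then 11 full months totalling 335 days.
May 1–21, 1940: 21 days.
Residual: 365 days.
Total: 17896 days.
17896 mod 7 = 4, so 4 days after Friday is Tuesday.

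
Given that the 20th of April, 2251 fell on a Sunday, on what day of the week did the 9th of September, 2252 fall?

Day-of-year of April 20, 2251: 110.
Day-of-year of September 9, 2252: 253.
2251 has 365 days, so 365 − 110 = 255 days remain in 2251.
Total: 255 + 253 = 508 days.
508 mod 7 = 4, so 4 days after Sunday is Thursday.

Thursday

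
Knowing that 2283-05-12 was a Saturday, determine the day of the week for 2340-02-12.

From May 12, 2283 to May 12, 2339: 56 years, of which 13 contain a Feb 29 — 43×365 + 13×366 = 20453 days.
(2300 is not a leap year (divisible by 100 but not 400).)
May 2339: 31 − 12 = 19 days remain.
Then June (30), July (31), August (31), September (30), October (31), November (30), December (31), January (31): 30 + 31 + 31 + 30 + 31 + 30 + 31 + 31 = 245 days.
February 1–12, 2340: 12 days (2340 is a leap year).
Residual: 276 days.
Total: 20729 days.
20729 mod 7 = 2, so 2 days after Saturday is Monday.

Monday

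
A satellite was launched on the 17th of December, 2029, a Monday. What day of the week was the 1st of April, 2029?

Sunday

Count forward from the earlier date (April 1, 2029) to the later (December 17, 2029):
April 2029: 30 − 1 = 29 days remain.
Then May (31), June (30), July (31), August (31), September (30), October (31), November (30): 31 + 30 + 31 + 31 + 30 + 31 + 30 = 214 days.
December 1–17, 2029: 17 days.
Total: 29 + 214 + 17 = 260 days.
260 mod 7 = 1, so 1 day before Monday is Sunday.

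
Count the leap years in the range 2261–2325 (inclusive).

15

Years divisible by 4: 2264, 2268, …, 2324 — 16 in all.
Of these, 2300 is divisible by 100 but not 400, so not leap.
Leap years: 16 − 1 = 15.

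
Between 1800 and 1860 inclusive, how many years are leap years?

15

Years divisible by 4: 1800, 1804, …, 1860 — 16 in all.
Of these, 1800 is divisible by 100 but not 400, so not leap.
Leap years: 16 − 1 = 15.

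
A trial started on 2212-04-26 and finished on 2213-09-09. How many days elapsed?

501

Day-of-year of April 26, 2212: 117.
Day-of-year of September 9, 2213: 252.
2212 has 366 days, so 366 − 117 = 249 days remain in 2212.
Total: 249 + 252 = 501 days.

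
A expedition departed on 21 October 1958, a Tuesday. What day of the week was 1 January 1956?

Sunday

Count forward from the earlier date (January 1, 1956) to the later (October 21, 1958):
Day-of-year of January 1, 1956: 1.
Day-of-year of October 21, 1958: 294.
1956 has 366 days, so 366 − 1 = 365 days remain in 1956.
Full years: 1957: 365. Sum = 365.
Total: 365 + 365 + 294 = 1024 days.
1024 mod 7 = 2, so 2 days before Tuesday is Sunday.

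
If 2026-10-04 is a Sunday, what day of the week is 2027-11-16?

October 4, 2026 → October 4, 2027: 365 days.
October 2027: 31 − 4 = 27 days remain.
November 1–16, 2027: 16 days.
Residual: 43 days.
Total: 408 days.
408 mod 7 = 2, so 2 days after Sunday is Tuesday.

Tuesday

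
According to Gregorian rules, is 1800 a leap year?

No

1800 is not a leap year (divisible by 100 but not 400).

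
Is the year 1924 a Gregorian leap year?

1924 is a leap year.

Yes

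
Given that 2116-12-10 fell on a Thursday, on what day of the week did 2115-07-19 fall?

Friday

Count forward from the earlier date (July 19, 2115) to the later (December 10, 2116):
July 2115: 31 − 19 = 12 days remain.
Then 16 full months totalling 488 days.
December 1–10, 2116: 10 days.
Total: 12 + 488 + 10 = 510 days.
510 mod 7 = 6, so 6 days before Thursday is Friday.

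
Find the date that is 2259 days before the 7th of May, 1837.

the 1st of March, 1831

Count 2259 days before May 7, 1837:
Day-of-year of March 1, 1831: 60.
Day-of-year of May 7, 1837: 127.
1831 has 365 days, so 365 − 60 = 305 days remain in 1831.
Full years: 1832: 366; 1833: 365; 1834: 365; 1835: 365; 1836: 366. Sum = 1827.
Total: 305 + 1827 + 127 = 2259 days.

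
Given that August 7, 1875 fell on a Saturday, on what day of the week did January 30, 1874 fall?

Count forward from the earlier date (January 30, 1874) to the later (August 7, 1875):
Day-of-year of January 30, 1874: 30.
Day-of-year of August 7, 1875: 219.
1874 has 365 days, so 365 − 30 = 335 days remain in 1874.
Total: 335 + 219 = 554 days.
554 mod 7 = 1, so 1 day before Saturday is Friday.

Friday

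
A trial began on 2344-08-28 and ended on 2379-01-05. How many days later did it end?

12548

From August 28, 2344 to August 28, 2378: 34 years, of which 8 contain a Feb 29 — 26×365 + 8×366 = 12418 days.
August 2378: 31 − 28 = 3 days remain.
Then September (30), October (31), November (30), December (31): 30 + 31 + 30 + 31 = 122 days.
January 1–5, 2379: 5 days.
Residual: 130 days.
Total: 12548 days.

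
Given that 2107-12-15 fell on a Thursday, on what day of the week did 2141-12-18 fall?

Monday

From December 15, 2107 to December 15, 2141: 34 years, of which 9 contain a Feb 29 — 25×365 + 9×366 = 12419 days.
Within December 2141: 18 − 15 = 3 days.
Total: 12422 days.
12422 mod 7 = 4, so 4 days after Thursday is Monday.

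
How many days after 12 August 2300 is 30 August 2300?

18

Within August 2300: 30 − 12 = 18 days.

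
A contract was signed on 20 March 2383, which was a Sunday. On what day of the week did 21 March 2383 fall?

Monday

Within March 2383: 21 − 20 = 1 day.
1 mod 7 = 1, so 1 day after Sunday is Monday.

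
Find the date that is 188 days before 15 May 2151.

8 November 2150

Count 188 days before May 15, 2151:
November 2150: 30 − 8 = 22 days remain.
Then December (31), January (31), February 2151 (28), March (31), April (30): 31 + 31 + 28 + 31 + 30 = 151 days.
May 1–15, 2151: 15 days.
Total: 22 + 151 + 15 = 188 days.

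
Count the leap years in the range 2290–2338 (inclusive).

11

Years divisible by 4 in [2290, 2338]: 2292, 2296, 2300, 2304, 2308, 2312, 2316, 2320, 2324, 2328, 2332, 2336.
Of these, 2300 is divisible by 100 but not 400, so not leap.
Leap years: 12 − 1 = 11.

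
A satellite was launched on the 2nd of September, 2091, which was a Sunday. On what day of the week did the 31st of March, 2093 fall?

Day-of-year of September 2, 2091: 245.
Day-of-year of March 31, 2093: 90.
2091 has 365 days, so 365 − 245 = 120 days remain in 2091.
Full years: 2092: 366. Sum = 366.
Total: 120 + 366 + 90 = 576 days.
576 mod 7 = 2, so 2 days after Sunday is Tuesday.

Tuesday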